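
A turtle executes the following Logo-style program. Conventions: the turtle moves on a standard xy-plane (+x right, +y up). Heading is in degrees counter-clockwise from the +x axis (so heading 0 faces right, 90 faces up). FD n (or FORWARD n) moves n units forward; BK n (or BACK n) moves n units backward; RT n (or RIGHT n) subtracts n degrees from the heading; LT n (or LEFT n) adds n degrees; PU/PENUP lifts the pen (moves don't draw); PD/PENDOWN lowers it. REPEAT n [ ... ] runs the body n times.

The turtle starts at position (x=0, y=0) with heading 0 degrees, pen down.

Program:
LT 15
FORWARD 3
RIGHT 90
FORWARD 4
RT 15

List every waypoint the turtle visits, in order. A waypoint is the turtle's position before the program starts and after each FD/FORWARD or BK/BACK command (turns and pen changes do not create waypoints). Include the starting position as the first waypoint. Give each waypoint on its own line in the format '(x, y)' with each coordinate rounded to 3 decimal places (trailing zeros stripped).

Answer: (0, 0)
(2.898, 0.776)
(3.933, -3.087)

Derivation:
Executing turtle program step by step:
Start: pos=(0,0), heading=0, pen down
LT 15: heading 0 -> 15
FD 3: (0,0) -> (2.898,0.776) [heading=15, draw]
RT 90: heading 15 -> 285
FD 4: (2.898,0.776) -> (3.933,-3.087) [heading=285, draw]
RT 15: heading 285 -> 270
Final: pos=(3.933,-3.087), heading=270, 2 segment(s) drawn
Waypoints (3 total):
(0, 0)
(2.898, 0.776)
(3.933, -3.087)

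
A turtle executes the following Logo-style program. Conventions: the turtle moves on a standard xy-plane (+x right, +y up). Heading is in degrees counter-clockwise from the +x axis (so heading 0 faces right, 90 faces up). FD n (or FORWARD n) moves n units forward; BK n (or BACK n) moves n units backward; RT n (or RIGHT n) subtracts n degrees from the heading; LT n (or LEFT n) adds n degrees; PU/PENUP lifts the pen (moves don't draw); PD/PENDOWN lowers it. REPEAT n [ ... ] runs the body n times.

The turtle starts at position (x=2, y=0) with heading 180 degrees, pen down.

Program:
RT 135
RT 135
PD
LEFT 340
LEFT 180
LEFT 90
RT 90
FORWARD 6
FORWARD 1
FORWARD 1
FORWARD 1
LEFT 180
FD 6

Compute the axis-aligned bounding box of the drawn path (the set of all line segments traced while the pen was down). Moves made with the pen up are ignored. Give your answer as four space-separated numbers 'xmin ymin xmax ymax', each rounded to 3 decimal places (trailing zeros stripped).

Answer: 2 0 5.078 8.457

Derivation:
Executing turtle program step by step:
Start: pos=(2,0), heading=180, pen down
RT 135: heading 180 -> 45
RT 135: heading 45 -> 270
PD: pen down
LT 340: heading 270 -> 250
LT 180: heading 250 -> 70
LT 90: heading 70 -> 160
RT 90: heading 160 -> 70
FD 6: (2,0) -> (4.052,5.638) [heading=70, draw]
FD 1: (4.052,5.638) -> (4.394,6.578) [heading=70, draw]
FD 1: (4.394,6.578) -> (4.736,7.518) [heading=70, draw]
FD 1: (4.736,7.518) -> (5.078,8.457) [heading=70, draw]
LT 180: heading 70 -> 250
FD 6: (5.078,8.457) -> (3.026,2.819) [heading=250, draw]
Final: pos=(3.026,2.819), heading=250, 5 segment(s) drawn

Segment endpoints: x in {2, 3.026, 4.052, 4.394, 4.736, 5.078}, y in {0, 2.819, 5.638, 6.578, 7.518, 8.457}
xmin=2, ymin=0, xmax=5.078, ymax=8.457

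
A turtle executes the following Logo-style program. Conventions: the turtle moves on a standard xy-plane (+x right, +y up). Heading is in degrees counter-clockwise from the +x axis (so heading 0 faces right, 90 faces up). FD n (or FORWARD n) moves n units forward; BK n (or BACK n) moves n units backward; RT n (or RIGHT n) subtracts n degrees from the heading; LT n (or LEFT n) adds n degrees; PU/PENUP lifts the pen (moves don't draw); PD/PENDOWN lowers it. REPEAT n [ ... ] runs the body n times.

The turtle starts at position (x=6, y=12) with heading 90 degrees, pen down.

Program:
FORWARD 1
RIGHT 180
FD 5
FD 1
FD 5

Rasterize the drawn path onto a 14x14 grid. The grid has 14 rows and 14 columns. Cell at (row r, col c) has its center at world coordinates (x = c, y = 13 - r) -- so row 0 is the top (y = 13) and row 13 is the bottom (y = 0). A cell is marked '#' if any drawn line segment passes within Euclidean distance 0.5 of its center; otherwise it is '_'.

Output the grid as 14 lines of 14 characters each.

Segment 0: (6,12) -> (6,13)
Segment 1: (6,13) -> (6,8)
Segment 2: (6,8) -> (6,7)
Segment 3: (6,7) -> (6,2)

Answer: ______#_______
______#_______
______#_______
______#_______
______#_______
______#_______
______#_______
______#_______
______#_______
______#_______
______#_______
______#_______
______________
______________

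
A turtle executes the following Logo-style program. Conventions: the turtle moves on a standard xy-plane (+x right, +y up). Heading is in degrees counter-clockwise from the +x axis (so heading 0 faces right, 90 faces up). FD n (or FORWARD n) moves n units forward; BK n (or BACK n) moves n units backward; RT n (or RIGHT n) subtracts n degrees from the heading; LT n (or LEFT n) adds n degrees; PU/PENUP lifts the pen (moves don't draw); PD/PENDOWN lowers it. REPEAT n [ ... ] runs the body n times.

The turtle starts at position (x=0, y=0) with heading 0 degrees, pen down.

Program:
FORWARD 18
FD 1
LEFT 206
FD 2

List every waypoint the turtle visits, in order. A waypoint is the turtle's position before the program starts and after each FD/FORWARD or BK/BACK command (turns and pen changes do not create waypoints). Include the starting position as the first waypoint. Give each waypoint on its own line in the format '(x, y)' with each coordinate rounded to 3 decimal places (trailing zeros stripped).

Answer: (0, 0)
(18, 0)
(19, 0)
(17.202, -0.877)

Derivation:
Executing turtle program step by step:
Start: pos=(0,0), heading=0, pen down
FD 18: (0,0) -> (18,0) [heading=0, draw]
FD 1: (18,0) -> (19,0) [heading=0, draw]
LT 206: heading 0 -> 206
FD 2: (19,0) -> (17.202,-0.877) [heading=206, draw]
Final: pos=(17.202,-0.877), heading=206, 3 segment(s) drawn
Waypoints (4 total):
(0, 0)
(18, 0)
(19, 0)
(17.202, -0.877)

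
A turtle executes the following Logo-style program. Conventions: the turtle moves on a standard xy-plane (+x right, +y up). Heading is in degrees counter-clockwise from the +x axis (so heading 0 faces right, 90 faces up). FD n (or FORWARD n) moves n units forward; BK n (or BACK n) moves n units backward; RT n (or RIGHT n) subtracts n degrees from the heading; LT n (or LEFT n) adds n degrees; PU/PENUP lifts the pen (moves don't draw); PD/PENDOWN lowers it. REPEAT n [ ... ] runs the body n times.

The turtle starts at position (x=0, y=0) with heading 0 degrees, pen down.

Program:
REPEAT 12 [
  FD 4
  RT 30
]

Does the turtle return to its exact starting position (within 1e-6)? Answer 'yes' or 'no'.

Executing turtle program step by step:
Start: pos=(0,0), heading=0, pen down
REPEAT 12 [
  -- iteration 1/12 --
  FD 4: (0,0) -> (4,0) [heading=0, draw]
  RT 30: heading 0 -> 330
  -- iteration 2/12 --
  FD 4: (4,0) -> (7.464,-2) [heading=330, draw]
  RT 30: heading 330 -> 300
  -- iteration 3/12 --
  FD 4: (7.464,-2) -> (9.464,-5.464) [heading=300, draw]
  RT 30: heading 300 -> 270
  -- iteration 4/12 --
  FD 4: (9.464,-5.464) -> (9.464,-9.464) [heading=270, draw]
  RT 30: heading 270 -> 240
  -- iteration 5/12 --
  FD 4: (9.464,-9.464) -> (7.464,-12.928) [heading=240, draw]
  RT 30: heading 240 -> 210
  -- iteration 6/12 --
  FD 4: (7.464,-12.928) -> (4,-14.928) [heading=210, draw]
  RT 30: heading 210 -> 180
  -- iteration 7/12 --
  FD 4: (4,-14.928) -> (0,-14.928) [heading=180, draw]
  RT 30: heading 180 -> 150
  -- iteration 8/12 --
  FD 4: (0,-14.928) -> (-3.464,-12.928) [heading=150, draw]
  RT 30: heading 150 -> 120
  -- iteration 9/12 --
  FD 4: (-3.464,-12.928) -> (-5.464,-9.464) [heading=120, draw]
  RT 30: heading 120 -> 90
  -- iteration 10/12 --
  FD 4: (-5.464,-9.464) -> (-5.464,-5.464) [heading=90, draw]
  RT 30: heading 90 -> 60
  -- iteration 11/12 --
  FD 4: (-5.464,-5.464) -> (-3.464,-2) [heading=60, draw]
  RT 30: heading 60 -> 30
  -- iteration 12/12 --
  FD 4: (-3.464,-2) -> (0,0) [heading=30, draw]
  RT 30: heading 30 -> 0
]
Final: pos=(0,0), heading=0, 12 segment(s) drawn

Start position: (0, 0)
Final position: (0, 0)
Distance = 0; < 1e-6 -> CLOSED

Answer: yes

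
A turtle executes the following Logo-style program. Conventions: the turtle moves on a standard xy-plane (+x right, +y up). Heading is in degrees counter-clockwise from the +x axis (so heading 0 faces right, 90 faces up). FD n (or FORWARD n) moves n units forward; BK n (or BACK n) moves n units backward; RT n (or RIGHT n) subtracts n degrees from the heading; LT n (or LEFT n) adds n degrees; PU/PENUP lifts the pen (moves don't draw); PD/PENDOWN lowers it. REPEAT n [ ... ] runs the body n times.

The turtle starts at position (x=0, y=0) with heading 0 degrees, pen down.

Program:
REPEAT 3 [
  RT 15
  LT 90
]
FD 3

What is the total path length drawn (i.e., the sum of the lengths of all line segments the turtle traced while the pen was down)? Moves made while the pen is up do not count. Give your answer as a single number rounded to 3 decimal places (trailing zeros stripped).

Answer: 3

Derivation:
Executing turtle program step by step:
Start: pos=(0,0), heading=0, pen down
REPEAT 3 [
  -- iteration 1/3 --
  RT 15: heading 0 -> 345
  LT 90: heading 345 -> 75
  -- iteration 2/3 --
  RT 15: heading 75 -> 60
  LT 90: heading 60 -> 150
  -- iteration 3/3 --
  RT 15: heading 150 -> 135
  LT 90: heading 135 -> 225
]
FD 3: (0,0) -> (-2.121,-2.121) [heading=225, draw]
Final: pos=(-2.121,-2.121), heading=225, 1 segment(s) drawn

Segment lengths:
  seg 1: (0,0) -> (-2.121,-2.121), length = 3
Total = 3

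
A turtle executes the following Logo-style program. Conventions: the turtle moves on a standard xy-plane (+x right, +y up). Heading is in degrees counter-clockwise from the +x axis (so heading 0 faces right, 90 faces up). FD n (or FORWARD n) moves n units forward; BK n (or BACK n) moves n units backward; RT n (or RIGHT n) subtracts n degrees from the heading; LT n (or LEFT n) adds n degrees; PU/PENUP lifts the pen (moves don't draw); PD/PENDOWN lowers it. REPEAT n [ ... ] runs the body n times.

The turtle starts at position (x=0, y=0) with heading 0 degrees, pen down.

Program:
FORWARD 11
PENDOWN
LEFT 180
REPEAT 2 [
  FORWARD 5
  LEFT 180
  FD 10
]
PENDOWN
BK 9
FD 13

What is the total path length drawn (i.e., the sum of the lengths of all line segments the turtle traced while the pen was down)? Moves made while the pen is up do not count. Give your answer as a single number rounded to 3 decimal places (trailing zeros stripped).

Executing turtle program step by step:
Start: pos=(0,0), heading=0, pen down
FD 11: (0,0) -> (11,0) [heading=0, draw]
PD: pen down
LT 180: heading 0 -> 180
REPEAT 2 [
  -- iteration 1/2 --
  FD 5: (11,0) -> (6,0) [heading=180, draw]
  LT 180: heading 180 -> 0
  FD 10: (6,0) -> (16,0) [heading=0, draw]
  -- iteration 2/2 --
  FD 5: (16,0) -> (21,0) [heading=0, draw]
  LT 180: heading 0 -> 180
  FD 10: (21,0) -> (11,0) [heading=180, draw]
]
PD: pen down
BK 9: (11,0) -> (20,0) [heading=180, draw]
FD 13: (20,0) -> (7,0) [heading=180, draw]
Final: pos=(7,0), heading=180, 7 segment(s) drawn

Segment lengths:
  seg 1: (0,0) -> (11,0), length = 11
  seg 2: (11,0) -> (6,0), length = 5
  seg 3: (6,0) -> (16,0), length = 10
  seg 4: (16,0) -> (21,0), length = 5
  seg 5: (21,0) -> (11,0), length = 10
  seg 6: (11,0) -> (20,0), length = 9
  seg 7: (20,0) -> (7,0), length = 13
Total = 63

Answer: 63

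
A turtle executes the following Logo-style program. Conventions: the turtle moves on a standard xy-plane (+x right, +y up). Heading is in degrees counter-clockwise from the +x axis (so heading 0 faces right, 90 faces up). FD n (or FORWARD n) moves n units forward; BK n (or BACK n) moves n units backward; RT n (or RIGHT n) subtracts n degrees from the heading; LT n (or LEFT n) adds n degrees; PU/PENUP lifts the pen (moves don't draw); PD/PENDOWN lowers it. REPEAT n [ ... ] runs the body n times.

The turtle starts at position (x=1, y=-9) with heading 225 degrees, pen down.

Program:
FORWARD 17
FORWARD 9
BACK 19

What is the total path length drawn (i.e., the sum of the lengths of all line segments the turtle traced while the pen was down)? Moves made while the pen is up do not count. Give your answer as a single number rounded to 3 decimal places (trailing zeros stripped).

Answer: 45

Derivation:
Executing turtle program step by step:
Start: pos=(1,-9), heading=225, pen down
FD 17: (1,-9) -> (-11.021,-21.021) [heading=225, draw]
FD 9: (-11.021,-21.021) -> (-17.385,-27.385) [heading=225, draw]
BK 19: (-17.385,-27.385) -> (-3.95,-13.95) [heading=225, draw]
Final: pos=(-3.95,-13.95), heading=225, 3 segment(s) drawn

Segment lengths:
  seg 1: (1,-9) -> (-11.021,-21.021), length = 17
  seg 2: (-11.021,-21.021) -> (-17.385,-27.385), length = 9
  seg 3: (-17.385,-27.385) -> (-3.95,-13.95), length = 19
Total = 45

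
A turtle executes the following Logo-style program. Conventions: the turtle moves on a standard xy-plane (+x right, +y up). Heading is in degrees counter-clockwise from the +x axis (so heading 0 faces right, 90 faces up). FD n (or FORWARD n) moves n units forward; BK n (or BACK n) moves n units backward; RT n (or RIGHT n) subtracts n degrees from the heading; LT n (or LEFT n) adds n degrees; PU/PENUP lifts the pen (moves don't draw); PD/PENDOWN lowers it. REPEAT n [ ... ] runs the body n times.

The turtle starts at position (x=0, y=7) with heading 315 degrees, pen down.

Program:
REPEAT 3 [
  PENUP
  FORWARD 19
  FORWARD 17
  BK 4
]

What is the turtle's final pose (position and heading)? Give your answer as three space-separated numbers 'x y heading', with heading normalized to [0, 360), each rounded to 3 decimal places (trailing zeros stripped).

Answer: 67.882 -60.882 315

Derivation:
Executing turtle program step by step:
Start: pos=(0,7), heading=315, pen down
REPEAT 3 [
  -- iteration 1/3 --
  PU: pen up
  FD 19: (0,7) -> (13.435,-6.435) [heading=315, move]
  FD 17: (13.435,-6.435) -> (25.456,-18.456) [heading=315, move]
  BK 4: (25.456,-18.456) -> (22.627,-15.627) [heading=315, move]
  -- iteration 2/3 --
  PU: pen up
  FD 19: (22.627,-15.627) -> (36.062,-29.062) [heading=315, move]
  FD 17: (36.062,-29.062) -> (48.083,-41.083) [heading=315, move]
  BK 4: (48.083,-41.083) -> (45.255,-38.255) [heading=315, move]
  -- iteration 3/3 --
  PU: pen up
  FD 19: (45.255,-38.255) -> (58.69,-51.69) [heading=315, move]
  FD 17: (58.69,-51.69) -> (70.711,-63.711) [heading=315, move]
  BK 4: (70.711,-63.711) -> (67.882,-60.882) [heading=315, move]
]
Final: pos=(67.882,-60.882), heading=315, 0 segment(s) drawn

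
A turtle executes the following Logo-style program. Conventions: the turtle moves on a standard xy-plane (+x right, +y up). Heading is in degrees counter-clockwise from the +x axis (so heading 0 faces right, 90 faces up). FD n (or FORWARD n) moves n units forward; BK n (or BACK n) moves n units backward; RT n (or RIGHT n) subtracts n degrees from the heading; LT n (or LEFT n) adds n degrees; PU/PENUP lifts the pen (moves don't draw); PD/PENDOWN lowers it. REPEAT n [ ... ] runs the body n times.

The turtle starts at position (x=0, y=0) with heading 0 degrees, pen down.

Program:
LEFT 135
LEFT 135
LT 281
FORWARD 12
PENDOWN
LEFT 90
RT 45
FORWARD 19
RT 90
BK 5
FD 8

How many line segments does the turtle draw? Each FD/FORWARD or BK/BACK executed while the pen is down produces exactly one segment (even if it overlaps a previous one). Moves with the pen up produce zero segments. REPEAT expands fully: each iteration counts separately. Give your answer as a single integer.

Answer: 4

Derivation:
Executing turtle program step by step:
Start: pos=(0,0), heading=0, pen down
LT 135: heading 0 -> 135
LT 135: heading 135 -> 270
LT 281: heading 270 -> 191
FD 12: (0,0) -> (-11.78,-2.29) [heading=191, draw]
PD: pen down
LT 90: heading 191 -> 281
RT 45: heading 281 -> 236
FD 19: (-11.78,-2.29) -> (-22.404,-18.041) [heading=236, draw]
RT 90: heading 236 -> 146
BK 5: (-22.404,-18.041) -> (-18.259,-20.837) [heading=146, draw]
FD 8: (-18.259,-20.837) -> (-24.891,-16.364) [heading=146, draw]
Final: pos=(-24.891,-16.364), heading=146, 4 segment(s) drawn
Segments drawn: 4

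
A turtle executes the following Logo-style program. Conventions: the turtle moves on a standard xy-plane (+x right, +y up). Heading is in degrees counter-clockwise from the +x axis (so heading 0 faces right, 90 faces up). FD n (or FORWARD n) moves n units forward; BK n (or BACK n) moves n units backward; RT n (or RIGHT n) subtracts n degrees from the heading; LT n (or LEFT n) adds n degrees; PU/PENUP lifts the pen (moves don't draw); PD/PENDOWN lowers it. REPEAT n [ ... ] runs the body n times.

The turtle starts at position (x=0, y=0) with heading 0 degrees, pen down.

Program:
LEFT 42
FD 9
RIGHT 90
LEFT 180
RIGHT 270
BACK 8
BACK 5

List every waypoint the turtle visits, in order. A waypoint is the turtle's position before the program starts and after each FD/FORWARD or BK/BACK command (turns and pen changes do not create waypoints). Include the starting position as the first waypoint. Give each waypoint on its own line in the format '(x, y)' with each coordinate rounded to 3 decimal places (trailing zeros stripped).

Answer: (0, 0)
(6.688, 6.022)
(12.633, 11.375)
(16.349, 14.721)

Derivation:
Executing turtle program step by step:
Start: pos=(0,0), heading=0, pen down
LT 42: heading 0 -> 42
FD 9: (0,0) -> (6.688,6.022) [heading=42, draw]
RT 90: heading 42 -> 312
LT 180: heading 312 -> 132
RT 270: heading 132 -> 222
BK 8: (6.688,6.022) -> (12.633,11.375) [heading=222, draw]
BK 5: (12.633,11.375) -> (16.349,14.721) [heading=222, draw]
Final: pos=(16.349,14.721), heading=222, 3 segment(s) drawn
Waypoints (4 total):
(0, 0)
(6.688, 6.022)
(12.633, 11.375)
(16.349, 14.721)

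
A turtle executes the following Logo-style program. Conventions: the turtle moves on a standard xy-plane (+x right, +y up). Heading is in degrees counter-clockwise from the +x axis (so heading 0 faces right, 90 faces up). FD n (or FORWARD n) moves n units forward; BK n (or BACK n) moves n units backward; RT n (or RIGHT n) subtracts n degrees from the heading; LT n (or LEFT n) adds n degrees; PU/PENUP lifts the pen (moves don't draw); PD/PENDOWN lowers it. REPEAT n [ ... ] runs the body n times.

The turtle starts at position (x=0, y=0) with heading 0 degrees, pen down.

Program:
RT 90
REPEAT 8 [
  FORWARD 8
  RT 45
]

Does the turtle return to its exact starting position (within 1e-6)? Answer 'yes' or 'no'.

Answer: yes

Derivation:
Executing turtle program step by step:
Start: pos=(0,0), heading=0, pen down
RT 90: heading 0 -> 270
REPEAT 8 [
  -- iteration 1/8 --
  FD 8: (0,0) -> (0,-8) [heading=270, draw]
  RT 45: heading 270 -> 225
  -- iteration 2/8 --
  FD 8: (0,-8) -> (-5.657,-13.657) [heading=225, draw]
  RT 45: heading 225 -> 180
  -- iteration 3/8 --
  FD 8: (-5.657,-13.657) -> (-13.657,-13.657) [heading=180, draw]
  RT 45: heading 180 -> 135
  -- iteration 4/8 --
  FD 8: (-13.657,-13.657) -> (-19.314,-8) [heading=135, draw]
  RT 45: heading 135 -> 90
  -- iteration 5/8 --
  FD 8: (-19.314,-8) -> (-19.314,0) [heading=90, draw]
  RT 45: heading 90 -> 45
  -- iteration 6/8 --
  FD 8: (-19.314,0) -> (-13.657,5.657) [heading=45, draw]
  RT 45: heading 45 -> 0
  -- iteration 7/8 --
  FD 8: (-13.657,5.657) -> (-5.657,5.657) [heading=0, draw]
  RT 45: heading 0 -> 315
  -- iteration 8/8 --
  FD 8: (-5.657,5.657) -> (0,0) [heading=315, draw]
  RT 45: heading 315 -> 270
]
Final: pos=(0,0), heading=270, 8 segment(s) drawn

Start position: (0, 0)
Final position: (0, 0)
Distance = 0; < 1e-6 -> CLOSED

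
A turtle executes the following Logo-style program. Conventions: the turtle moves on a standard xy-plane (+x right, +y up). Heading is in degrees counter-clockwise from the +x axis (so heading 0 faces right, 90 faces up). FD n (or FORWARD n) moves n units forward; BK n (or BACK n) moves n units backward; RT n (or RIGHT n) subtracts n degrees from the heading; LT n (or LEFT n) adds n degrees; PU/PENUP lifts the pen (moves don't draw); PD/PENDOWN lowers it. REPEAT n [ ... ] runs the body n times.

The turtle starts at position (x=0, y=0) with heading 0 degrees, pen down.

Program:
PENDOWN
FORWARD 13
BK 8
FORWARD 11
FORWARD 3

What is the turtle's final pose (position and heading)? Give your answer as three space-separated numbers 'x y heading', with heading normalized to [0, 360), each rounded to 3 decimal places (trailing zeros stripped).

Executing turtle program step by step:
Start: pos=(0,0), heading=0, pen down
PD: pen down
FD 13: (0,0) -> (13,0) [heading=0, draw]
BK 8: (13,0) -> (5,0) [heading=0, draw]
FD 11: (5,0) -> (16,0) [heading=0, draw]
FD 3: (16,0) -> (19,0) [heading=0, draw]
Final: pos=(19,0), heading=0, 4 segment(s) drawn

Answer: 19 0 0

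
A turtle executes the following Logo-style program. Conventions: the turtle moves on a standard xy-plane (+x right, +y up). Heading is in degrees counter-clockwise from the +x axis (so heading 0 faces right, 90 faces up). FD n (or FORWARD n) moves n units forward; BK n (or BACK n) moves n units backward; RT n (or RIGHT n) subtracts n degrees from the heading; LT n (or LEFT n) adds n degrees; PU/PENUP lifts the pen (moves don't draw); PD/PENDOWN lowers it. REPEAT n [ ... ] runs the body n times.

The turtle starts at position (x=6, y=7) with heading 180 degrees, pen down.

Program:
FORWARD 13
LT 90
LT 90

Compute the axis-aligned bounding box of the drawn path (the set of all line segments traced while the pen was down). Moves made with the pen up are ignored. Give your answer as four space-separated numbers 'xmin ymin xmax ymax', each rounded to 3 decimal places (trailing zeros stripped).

Answer: -7 7 6 7

Derivation:
Executing turtle program step by step:
Start: pos=(6,7), heading=180, pen down
FD 13: (6,7) -> (-7,7) [heading=180, draw]
LT 90: heading 180 -> 270
LT 90: heading 270 -> 0
Final: pos=(-7,7), heading=0, 1 segment(s) drawn

Segment endpoints: x in {-7, 6}, y in {7, 7}
xmin=-7, ymin=7, xmax=6, ymax=7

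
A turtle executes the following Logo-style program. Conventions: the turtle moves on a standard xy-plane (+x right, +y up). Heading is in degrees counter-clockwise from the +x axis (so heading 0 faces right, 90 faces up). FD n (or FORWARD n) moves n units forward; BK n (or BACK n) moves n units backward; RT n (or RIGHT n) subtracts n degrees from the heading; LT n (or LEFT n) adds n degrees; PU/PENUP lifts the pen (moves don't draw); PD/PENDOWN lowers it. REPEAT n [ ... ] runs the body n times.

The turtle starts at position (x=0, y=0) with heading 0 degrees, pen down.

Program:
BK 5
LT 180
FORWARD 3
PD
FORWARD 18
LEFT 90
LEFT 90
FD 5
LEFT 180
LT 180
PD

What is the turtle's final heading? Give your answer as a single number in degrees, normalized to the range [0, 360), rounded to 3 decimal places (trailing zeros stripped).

Answer: 0

Derivation:
Executing turtle program step by step:
Start: pos=(0,0), heading=0, pen down
BK 5: (0,0) -> (-5,0) [heading=0, draw]
LT 180: heading 0 -> 180
FD 3: (-5,0) -> (-8,0) [heading=180, draw]
PD: pen down
FD 18: (-8,0) -> (-26,0) [heading=180, draw]
LT 90: heading 180 -> 270
LT 90: heading 270 -> 0
FD 5: (-26,0) -> (-21,0) [heading=0, draw]
LT 180: heading 0 -> 180
LT 180: heading 180 -> 0
PD: pen down
Final: pos=(-21,0), heading=0, 4 segment(s) drawn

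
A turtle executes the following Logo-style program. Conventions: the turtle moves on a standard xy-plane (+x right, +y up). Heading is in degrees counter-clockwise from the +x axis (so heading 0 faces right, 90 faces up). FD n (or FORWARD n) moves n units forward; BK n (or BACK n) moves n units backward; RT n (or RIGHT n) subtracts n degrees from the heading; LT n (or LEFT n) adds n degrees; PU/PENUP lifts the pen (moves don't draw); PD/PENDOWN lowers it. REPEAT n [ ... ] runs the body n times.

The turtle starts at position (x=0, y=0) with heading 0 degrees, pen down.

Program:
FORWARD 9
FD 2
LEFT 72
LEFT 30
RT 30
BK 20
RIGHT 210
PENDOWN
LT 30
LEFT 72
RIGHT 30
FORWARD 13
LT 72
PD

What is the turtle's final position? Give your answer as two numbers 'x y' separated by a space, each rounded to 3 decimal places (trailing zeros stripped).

Executing turtle program step by step:
Start: pos=(0,0), heading=0, pen down
FD 9: (0,0) -> (9,0) [heading=0, draw]
FD 2: (9,0) -> (11,0) [heading=0, draw]
LT 72: heading 0 -> 72
LT 30: heading 72 -> 102
RT 30: heading 102 -> 72
BK 20: (11,0) -> (4.82,-19.021) [heading=72, draw]
RT 210: heading 72 -> 222
PD: pen down
LT 30: heading 222 -> 252
LT 72: heading 252 -> 324
RT 30: heading 324 -> 294
FD 13: (4.82,-19.021) -> (10.107,-30.897) [heading=294, draw]
LT 72: heading 294 -> 6
PD: pen down
Final: pos=(10.107,-30.897), heading=6, 4 segment(s) drawn

Answer: 10.107 -30.897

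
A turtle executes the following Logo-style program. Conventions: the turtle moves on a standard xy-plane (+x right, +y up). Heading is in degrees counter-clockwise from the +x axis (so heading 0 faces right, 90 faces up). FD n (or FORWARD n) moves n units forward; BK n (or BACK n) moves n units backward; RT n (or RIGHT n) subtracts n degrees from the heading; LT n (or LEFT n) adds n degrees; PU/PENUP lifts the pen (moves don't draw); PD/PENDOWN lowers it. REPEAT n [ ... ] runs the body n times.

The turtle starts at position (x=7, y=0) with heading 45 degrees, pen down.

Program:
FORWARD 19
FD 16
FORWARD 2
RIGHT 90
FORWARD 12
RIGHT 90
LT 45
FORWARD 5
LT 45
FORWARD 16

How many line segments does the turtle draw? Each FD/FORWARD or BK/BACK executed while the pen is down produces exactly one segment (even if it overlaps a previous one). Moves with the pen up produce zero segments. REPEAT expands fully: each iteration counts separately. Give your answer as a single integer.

Answer: 6

Derivation:
Executing turtle program step by step:
Start: pos=(7,0), heading=45, pen down
FD 19: (7,0) -> (20.435,13.435) [heading=45, draw]
FD 16: (20.435,13.435) -> (31.749,24.749) [heading=45, draw]
FD 2: (31.749,24.749) -> (33.163,26.163) [heading=45, draw]
RT 90: heading 45 -> 315
FD 12: (33.163,26.163) -> (41.648,17.678) [heading=315, draw]
RT 90: heading 315 -> 225
LT 45: heading 225 -> 270
FD 5: (41.648,17.678) -> (41.648,12.678) [heading=270, draw]
LT 45: heading 270 -> 315
FD 16: (41.648,12.678) -> (52.962,1.364) [heading=315, draw]
Final: pos=(52.962,1.364), heading=315, 6 segment(s) drawn
Segments drawn: 6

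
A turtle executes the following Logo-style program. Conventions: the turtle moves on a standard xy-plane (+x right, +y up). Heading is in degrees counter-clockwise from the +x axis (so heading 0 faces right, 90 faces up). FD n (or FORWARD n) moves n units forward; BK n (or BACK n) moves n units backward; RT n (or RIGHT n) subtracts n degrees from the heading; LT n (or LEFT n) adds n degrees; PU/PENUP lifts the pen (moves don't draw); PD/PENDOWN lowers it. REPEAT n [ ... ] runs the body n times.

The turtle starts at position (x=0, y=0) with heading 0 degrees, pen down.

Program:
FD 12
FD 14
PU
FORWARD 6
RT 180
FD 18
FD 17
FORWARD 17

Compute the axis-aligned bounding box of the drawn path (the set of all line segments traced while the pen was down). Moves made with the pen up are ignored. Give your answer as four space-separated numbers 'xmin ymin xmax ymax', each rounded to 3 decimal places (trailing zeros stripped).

Answer: 0 0 26 0

Derivation:
Executing turtle program step by step:
Start: pos=(0,0), heading=0, pen down
FD 12: (0,0) -> (12,0) [heading=0, draw]
FD 14: (12,0) -> (26,0) [heading=0, draw]
PU: pen up
FD 6: (26,0) -> (32,0) [heading=0, move]
RT 180: heading 0 -> 180
FD 18: (32,0) -> (14,0) [heading=180, move]
FD 17: (14,0) -> (-3,0) [heading=180, move]
FD 17: (-3,0) -> (-20,0) [heading=180, move]
Final: pos=(-20,0), heading=180, 2 segment(s) drawn

Segment endpoints: x in {0, 12, 26}, y in {0}
xmin=0, ymin=0, xmax=26, ymax=0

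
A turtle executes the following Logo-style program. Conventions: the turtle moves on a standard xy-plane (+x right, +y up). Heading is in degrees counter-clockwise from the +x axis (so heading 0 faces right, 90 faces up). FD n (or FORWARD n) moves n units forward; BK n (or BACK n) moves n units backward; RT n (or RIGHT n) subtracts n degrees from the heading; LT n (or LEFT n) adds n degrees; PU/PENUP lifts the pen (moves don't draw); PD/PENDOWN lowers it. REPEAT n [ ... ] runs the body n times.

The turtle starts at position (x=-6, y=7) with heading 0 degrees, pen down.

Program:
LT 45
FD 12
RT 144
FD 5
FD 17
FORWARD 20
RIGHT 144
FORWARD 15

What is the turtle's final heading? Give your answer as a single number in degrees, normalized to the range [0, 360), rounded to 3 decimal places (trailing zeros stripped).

Executing turtle program step by step:
Start: pos=(-6,7), heading=0, pen down
LT 45: heading 0 -> 45
FD 12: (-6,7) -> (2.485,15.485) [heading=45, draw]
RT 144: heading 45 -> 261
FD 5: (2.485,15.485) -> (1.703,10.547) [heading=261, draw]
FD 17: (1.703,10.547) -> (-0.956,-6.244) [heading=261, draw]
FD 20: (-0.956,-6.244) -> (-4.085,-25.998) [heading=261, draw]
RT 144: heading 261 -> 117
FD 15: (-4.085,-25.998) -> (-10.895,-12.633) [heading=117, draw]
Final: pos=(-10.895,-12.633), heading=117, 5 segment(s) drawn

Answer: 117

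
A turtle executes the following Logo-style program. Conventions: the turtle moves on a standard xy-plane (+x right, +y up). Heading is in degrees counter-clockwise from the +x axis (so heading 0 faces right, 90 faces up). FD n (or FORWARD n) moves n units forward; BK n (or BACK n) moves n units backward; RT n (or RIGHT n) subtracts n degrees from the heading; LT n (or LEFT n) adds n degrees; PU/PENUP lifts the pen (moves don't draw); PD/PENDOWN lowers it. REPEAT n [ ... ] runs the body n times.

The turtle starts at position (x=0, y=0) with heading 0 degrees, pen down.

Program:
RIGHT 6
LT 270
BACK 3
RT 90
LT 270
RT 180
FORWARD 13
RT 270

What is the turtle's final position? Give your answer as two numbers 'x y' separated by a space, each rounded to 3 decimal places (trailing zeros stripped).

Answer: -1.045 -9.945

Derivation:
Executing turtle program step by step:
Start: pos=(0,0), heading=0, pen down
RT 6: heading 0 -> 354
LT 270: heading 354 -> 264
BK 3: (0,0) -> (0.314,2.984) [heading=264, draw]
RT 90: heading 264 -> 174
LT 270: heading 174 -> 84
RT 180: heading 84 -> 264
FD 13: (0.314,2.984) -> (-1.045,-9.945) [heading=264, draw]
RT 270: heading 264 -> 354
Final: pos=(-1.045,-9.945), heading=354, 2 segment(s) drawn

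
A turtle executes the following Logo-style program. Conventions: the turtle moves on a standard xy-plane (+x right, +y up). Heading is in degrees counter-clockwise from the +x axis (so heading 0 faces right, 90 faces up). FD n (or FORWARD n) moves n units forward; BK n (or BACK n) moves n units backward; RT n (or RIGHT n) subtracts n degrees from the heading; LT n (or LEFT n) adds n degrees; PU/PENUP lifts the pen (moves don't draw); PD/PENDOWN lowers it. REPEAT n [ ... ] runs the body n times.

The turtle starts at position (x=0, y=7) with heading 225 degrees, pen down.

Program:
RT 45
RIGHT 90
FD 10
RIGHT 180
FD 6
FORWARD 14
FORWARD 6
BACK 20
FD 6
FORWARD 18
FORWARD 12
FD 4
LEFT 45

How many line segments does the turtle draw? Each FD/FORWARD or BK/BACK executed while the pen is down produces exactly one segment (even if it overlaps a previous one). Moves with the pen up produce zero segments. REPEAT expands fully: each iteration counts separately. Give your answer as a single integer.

Answer: 9

Derivation:
Executing turtle program step by step:
Start: pos=(0,7), heading=225, pen down
RT 45: heading 225 -> 180
RT 90: heading 180 -> 90
FD 10: (0,7) -> (0,17) [heading=90, draw]
RT 180: heading 90 -> 270
FD 6: (0,17) -> (0,11) [heading=270, draw]
FD 14: (0,11) -> (0,-3) [heading=270, draw]
FD 6: (0,-3) -> (0,-9) [heading=270, draw]
BK 20: (0,-9) -> (0,11) [heading=270, draw]
FD 6: (0,11) -> (0,5) [heading=270, draw]
FD 18: (0,5) -> (0,-13) [heading=270, draw]
FD 12: (0,-13) -> (0,-25) [heading=270, draw]
FD 4: (0,-25) -> (0,-29) [heading=270, draw]
LT 45: heading 270 -> 315
Final: pos=(0,-29), heading=315, 9 segment(s) drawn
Segments drawn: 9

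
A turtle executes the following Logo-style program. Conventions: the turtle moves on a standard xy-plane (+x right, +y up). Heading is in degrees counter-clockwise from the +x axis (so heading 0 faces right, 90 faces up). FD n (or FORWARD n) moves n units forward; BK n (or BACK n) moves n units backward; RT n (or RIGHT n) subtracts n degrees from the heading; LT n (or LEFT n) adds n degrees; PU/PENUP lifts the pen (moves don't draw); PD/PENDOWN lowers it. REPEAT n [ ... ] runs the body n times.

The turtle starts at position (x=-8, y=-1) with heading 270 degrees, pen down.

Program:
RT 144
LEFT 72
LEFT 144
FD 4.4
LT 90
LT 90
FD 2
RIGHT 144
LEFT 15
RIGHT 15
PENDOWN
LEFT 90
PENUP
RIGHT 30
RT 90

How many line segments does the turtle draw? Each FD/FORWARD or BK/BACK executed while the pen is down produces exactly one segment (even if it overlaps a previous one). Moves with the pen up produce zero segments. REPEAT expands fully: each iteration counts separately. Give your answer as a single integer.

Answer: 2

Derivation:
Executing turtle program step by step:
Start: pos=(-8,-1), heading=270, pen down
RT 144: heading 270 -> 126
LT 72: heading 126 -> 198
LT 144: heading 198 -> 342
FD 4.4: (-8,-1) -> (-3.815,-2.36) [heading=342, draw]
LT 90: heading 342 -> 72
LT 90: heading 72 -> 162
FD 2: (-3.815,-2.36) -> (-5.717,-1.742) [heading=162, draw]
RT 144: heading 162 -> 18
LT 15: heading 18 -> 33
RT 15: heading 33 -> 18
PD: pen down
LT 90: heading 18 -> 108
PU: pen up
RT 30: heading 108 -> 78
RT 90: heading 78 -> 348
Final: pos=(-5.717,-1.742), heading=348, 2 segment(s) drawn
Segments drawn: 2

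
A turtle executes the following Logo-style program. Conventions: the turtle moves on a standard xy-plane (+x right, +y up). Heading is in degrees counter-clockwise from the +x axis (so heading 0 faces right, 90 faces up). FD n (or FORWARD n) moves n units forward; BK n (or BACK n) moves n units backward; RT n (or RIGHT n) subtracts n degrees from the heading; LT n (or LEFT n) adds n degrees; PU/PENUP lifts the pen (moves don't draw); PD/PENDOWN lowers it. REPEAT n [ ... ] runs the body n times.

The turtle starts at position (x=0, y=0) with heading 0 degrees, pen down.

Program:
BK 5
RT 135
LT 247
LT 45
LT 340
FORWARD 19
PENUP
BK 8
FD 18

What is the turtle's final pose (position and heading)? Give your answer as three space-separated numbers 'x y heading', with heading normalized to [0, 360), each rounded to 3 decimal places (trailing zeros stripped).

Answer: -26.209 19.778 137

Derivation:
Executing turtle program step by step:
Start: pos=(0,0), heading=0, pen down
BK 5: (0,0) -> (-5,0) [heading=0, draw]
RT 135: heading 0 -> 225
LT 247: heading 225 -> 112
LT 45: heading 112 -> 157
LT 340: heading 157 -> 137
FD 19: (-5,0) -> (-18.896,12.958) [heading=137, draw]
PU: pen up
BK 8: (-18.896,12.958) -> (-13.045,7.502) [heading=137, move]
FD 18: (-13.045,7.502) -> (-26.209,19.778) [heading=137, move]
Final: pos=(-26.209,19.778), heading=137, 2 segment(s) drawn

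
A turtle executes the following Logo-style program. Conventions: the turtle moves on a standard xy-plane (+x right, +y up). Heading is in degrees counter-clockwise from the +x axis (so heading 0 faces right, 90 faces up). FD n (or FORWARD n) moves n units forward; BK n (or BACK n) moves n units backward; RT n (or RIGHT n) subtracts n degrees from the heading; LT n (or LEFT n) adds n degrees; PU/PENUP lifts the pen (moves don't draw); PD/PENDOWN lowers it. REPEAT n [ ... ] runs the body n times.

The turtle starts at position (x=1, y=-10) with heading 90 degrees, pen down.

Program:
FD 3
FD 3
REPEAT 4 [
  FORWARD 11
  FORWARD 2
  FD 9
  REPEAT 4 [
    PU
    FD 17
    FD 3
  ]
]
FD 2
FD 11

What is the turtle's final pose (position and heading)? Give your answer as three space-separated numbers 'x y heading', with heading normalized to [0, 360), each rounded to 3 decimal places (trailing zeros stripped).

Answer: 1 417 90

Derivation:
Executing turtle program step by step:
Start: pos=(1,-10), heading=90, pen down
FD 3: (1,-10) -> (1,-7) [heading=90, draw]
FD 3: (1,-7) -> (1,-4) [heading=90, draw]
REPEAT 4 [
  -- iteration 1/4 --
  FD 11: (1,-4) -> (1,7) [heading=90, draw]
  FD 2: (1,7) -> (1,9) [heading=90, draw]
  FD 9: (1,9) -> (1,18) [heading=90, draw]
  REPEAT 4 [
    -- iteration 1/4 --
    PU: pen up
    FD 17: (1,18) -> (1,35) [heading=90, move]
    FD 3: (1,35) -> (1,38) [heading=90, move]
    -- iteration 2/4 --
    PU: pen up
    FD 17: (1,38) -> (1,55) [heading=90, move]
    FD 3: (1,55) -> (1,58) [heading=90, move]
    -- iteration 3/4 --
    PU: pen up
    FD 17: (1,58) -> (1,75) [heading=90, move]
    FD 3: (1,75) -> (1,78) [heading=90, move]
    -- iteration 4/4 --
    PU: pen up
    FD 17: (1,78) -> (1,95) [heading=90, move]
    FD 3: (1,95) -> (1,98) [heading=90, move]
  ]
  -- iteration 2/4 --
  FD 11: (1,98) -> (1,109) [heading=90, move]
  FD 2: (1,109) -> (1,111) [heading=90, move]
  FD 9: (1,111) -> (1,120) [heading=90, move]
  REPEAT 4 [
    -- iteration 1/4 --
    PU: pen up
    FD 17: (1,120) -> (1,137) [heading=90, move]
    FD 3: (1,137) -> (1,140) [heading=90, move]
    -- iteration 2/4 --
    PU: pen up
    FD 17: (1,140) -> (1,157) [heading=90, move]
    FD 3: (1,157) -> (1,160) [heading=90, move]
    -- iteration 3/4 --
    PU: pen up
    FD 17: (1,160) -> (1,177) [heading=90, move]
    FD 3: (1,177) -> (1,180) [heading=90, move]
    -- iteration 4/4 --
    PU: pen up
    FD 17: (1,180) -> (1,197) [heading=90, move]
    FD 3: (1,197) -> (1,200) [heading=90, move]
  ]
  -- iteration 3/4 --
  FD 11: (1,200) -> (1,211) [heading=90, move]
  FD 2: (1,211) -> (1,213) [heading=90, move]
  FD 9: (1,213) -> (1,222) [heading=90, move]
  REPEAT 4 [
    -- iteration 1/4 --
    PU: pen up
    FD 17: (1,222) -> (1,239) [heading=90, move]
    FD 3: (1,239) -> (1,242) [heading=90, move]
    -- iteration 2/4 --
    PU: pen up
    FD 17: (1,242) -> (1,259) [heading=90, move]
    FD 3: (1,259) -> (1,262) [heading=90, move]
    -- iteration 3/4 --
    PU: pen up
    FD 17: (1,262) -> (1,279) [heading=90, move]
    FD 3: (1,279) -> (1,282) [heading=90, move]
    -- iteration 4/4 --
    PU: pen up
    FD 17: (1,282) -> (1,299) [heading=90, move]
    FD 3: (1,299) -> (1,302) [heading=90, move]
  ]
  -- iteration 4/4 --
  FD 11: (1,302) -> (1,313) [heading=90, move]
  FD 2: (1,313) -> (1,315) [heading=90, move]
  FD 9: (1,315) -> (1,324) [heading=90, move]
  REPEAT 4 [
    -- iteration 1/4 --
    PU: pen up
    FD 17: (1,324) -> (1,341) [heading=90, move]
    FD 3: (1,341) -> (1,344) [heading=90, move]
    -- iteration 2/4 --
    PU: pen up
    FD 17: (1,344) -> (1,361) [heading=90, move]
    FD 3: (1,361) -> (1,364) [heading=90, move]
    -- iteration 3/4 --
    PU: pen up
    FD 17: (1,364) -> (1,381) [heading=90, move]
    FD 3: (1,381) -> (1,384) [heading=90, move]
    -- iteration 4/4 --
    PU: pen up
    FD 17: (1,384) -> (1,401) [heading=90, move]
    FD 3: (1,401) -> (1,404) [heading=90, move]
  ]
]
FD 2: (1,404) -> (1,406) [heading=90, move]
FD 11: (1,406) -> (1,417) [heading=90, move]
Final: pos=(1,417), heading=90, 5 segment(s) drawn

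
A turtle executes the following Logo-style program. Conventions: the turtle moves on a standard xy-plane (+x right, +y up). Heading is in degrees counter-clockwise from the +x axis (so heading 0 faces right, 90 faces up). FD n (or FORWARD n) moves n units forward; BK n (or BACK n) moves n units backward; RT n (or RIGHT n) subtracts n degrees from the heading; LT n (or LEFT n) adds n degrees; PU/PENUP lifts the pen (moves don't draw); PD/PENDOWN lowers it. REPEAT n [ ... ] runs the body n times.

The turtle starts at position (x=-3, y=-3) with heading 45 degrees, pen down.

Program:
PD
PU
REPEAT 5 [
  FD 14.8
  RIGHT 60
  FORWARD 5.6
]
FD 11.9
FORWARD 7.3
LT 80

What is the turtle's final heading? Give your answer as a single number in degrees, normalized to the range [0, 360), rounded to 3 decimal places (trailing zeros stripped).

Executing turtle program step by step:
Start: pos=(-3,-3), heading=45, pen down
PD: pen down
PU: pen up
REPEAT 5 [
  -- iteration 1/5 --
  FD 14.8: (-3,-3) -> (7.465,7.465) [heading=45, move]
  RT 60: heading 45 -> 345
  FD 5.6: (7.465,7.465) -> (12.874,6.016) [heading=345, move]
  -- iteration 2/5 --
  FD 14.8: (12.874,6.016) -> (27.17,2.185) [heading=345, move]
  RT 60: heading 345 -> 285
  FD 5.6: (27.17,2.185) -> (28.619,-3.224) [heading=285, move]
  -- iteration 3/5 --
  FD 14.8: (28.619,-3.224) -> (32.45,-17.52) [heading=285, move]
  RT 60: heading 285 -> 225
  FD 5.6: (32.45,-17.52) -> (28.49,-21.479) [heading=225, move]
  -- iteration 4/5 --
  FD 14.8: (28.49,-21.479) -> (18.025,-31.945) [heading=225, move]
  RT 60: heading 225 -> 165
  FD 5.6: (18.025,-31.945) -> (12.616,-30.495) [heading=165, move]
  -- iteration 5/5 --
  FD 14.8: (12.616,-30.495) -> (-1.68,-26.665) [heading=165, move]
  RT 60: heading 165 -> 105
  FD 5.6: (-1.68,-26.665) -> (-3.129,-21.256) [heading=105, move]
]
FD 11.9: (-3.129,-21.256) -> (-6.209,-9.761) [heading=105, move]
FD 7.3: (-6.209,-9.761) -> (-8.099,-2.71) [heading=105, move]
LT 80: heading 105 -> 185
Final: pos=(-8.099,-2.71), heading=185, 0 segment(s) drawn

Answer: 185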